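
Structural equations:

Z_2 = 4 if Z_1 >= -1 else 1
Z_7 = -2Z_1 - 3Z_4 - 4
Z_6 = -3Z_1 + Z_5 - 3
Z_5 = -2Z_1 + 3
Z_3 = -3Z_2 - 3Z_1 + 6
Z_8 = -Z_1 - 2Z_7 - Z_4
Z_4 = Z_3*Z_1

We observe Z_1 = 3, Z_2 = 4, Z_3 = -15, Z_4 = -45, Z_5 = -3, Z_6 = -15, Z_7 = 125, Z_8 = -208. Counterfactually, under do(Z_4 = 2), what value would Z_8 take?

do(Z_4=2) replaces the equation Z_4 = Z_3*Z_1 with the constant Z_4 = 2.
Z_7 = -2Z_1 - 3Z_4 - 4  [with Z_1=3, Z_4=2]  = -16
Z_8 = -Z_1 - 2Z_7 - Z_4  [with Z_1=3, Z_7=-16, Z_4=2]  = 27

27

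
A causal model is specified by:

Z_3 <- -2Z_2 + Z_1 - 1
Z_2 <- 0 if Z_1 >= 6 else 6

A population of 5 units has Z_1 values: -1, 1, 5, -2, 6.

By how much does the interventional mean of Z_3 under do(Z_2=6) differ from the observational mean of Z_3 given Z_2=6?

do(Z_2=6) breaks Z_2's dependence on Z_1. With Z_2=6 fixed, Z_3 across the units is -14, -12, -8, -15, -7, mean -11.2.
Observing Z_2=6 restricts to units where Z_2's equation naturally yields 6: Z_1 ∈ {-1, 1, 5, -2}. In that subpopulation Z_3 = -14, -12, -8, -15, mean -12.25.
Difference = -11.2 − (-12.25) = 1.05.

1.05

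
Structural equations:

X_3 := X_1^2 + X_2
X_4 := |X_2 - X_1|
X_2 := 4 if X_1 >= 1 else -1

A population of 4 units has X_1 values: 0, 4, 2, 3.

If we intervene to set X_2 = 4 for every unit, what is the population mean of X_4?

1.75

do(X_2=4) breaks X_2's dependence on X_1. With X_2=4 fixed, X_4 across the units is 4, 0, 2, 1, mean 1.75.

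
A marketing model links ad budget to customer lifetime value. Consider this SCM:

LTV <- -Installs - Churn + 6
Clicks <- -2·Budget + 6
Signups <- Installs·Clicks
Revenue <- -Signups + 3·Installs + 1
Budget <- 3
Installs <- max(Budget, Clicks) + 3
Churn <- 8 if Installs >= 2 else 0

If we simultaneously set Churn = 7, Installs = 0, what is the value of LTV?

The joint intervention fixes Churn = 7, Installs = 0, removing each variable's own equation.
LTV = -Installs - Churn + 6  [with Installs=0, Churn=7]  = -1

-1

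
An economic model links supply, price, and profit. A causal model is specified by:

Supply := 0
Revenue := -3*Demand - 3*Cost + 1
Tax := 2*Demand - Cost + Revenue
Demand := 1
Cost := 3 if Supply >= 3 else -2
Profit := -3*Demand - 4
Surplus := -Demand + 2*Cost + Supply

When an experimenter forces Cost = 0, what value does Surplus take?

-1

The intervention breaks the incoming arrows to Cost: Cost := 3 if Supply >= 3 else -2 no longer applies, and Cost = 0.
Surplus = -Demand + 2*Cost + Supply  [with Demand=1, Cost=0, Supply=0]  = -1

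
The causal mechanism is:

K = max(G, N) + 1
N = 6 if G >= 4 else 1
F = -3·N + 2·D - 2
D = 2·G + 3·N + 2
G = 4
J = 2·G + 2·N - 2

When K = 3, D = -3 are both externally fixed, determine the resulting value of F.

Setting K = 3, D = -3 by intervention discards those variables' equations.
N = 6 if G >= 4 else 1  [with G=4]  = 6
F = -3·N + 2·D - 2  [with N=6, D=-3]  = -26

-26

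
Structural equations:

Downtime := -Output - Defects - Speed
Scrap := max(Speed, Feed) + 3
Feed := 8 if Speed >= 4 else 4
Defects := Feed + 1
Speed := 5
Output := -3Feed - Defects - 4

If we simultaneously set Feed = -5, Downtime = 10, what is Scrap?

The joint intervention fixes Feed = -5, Downtime = 10, removing each variable's own equation.
Scrap = max(Speed, Feed) + 3  [with Speed=5, Feed=-5]  = 8

8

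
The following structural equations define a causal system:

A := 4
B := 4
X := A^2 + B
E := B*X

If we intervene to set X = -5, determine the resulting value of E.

-20

The intervention breaks the incoming arrows to X: X := A^2 + B no longer applies, and X = -5.
E = B*X  [with B=4, X=-5]  = -20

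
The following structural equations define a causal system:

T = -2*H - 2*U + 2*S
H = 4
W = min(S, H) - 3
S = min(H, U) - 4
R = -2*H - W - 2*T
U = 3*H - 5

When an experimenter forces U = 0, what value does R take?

31

Under do(U=0), the mechanism U = 3*H - 5 is discarded; U is fixed at 0.
S = min(H, U) - 4  [with H=4, U=0]  = -4
W = min(S, H) - 3  [with S=-4, H=4]  = -7
T = -2*H - 2*U + 2*S  [with H=4, U=0, S=-4]  = -16
R = -2*H - W - 2*T  [with H=4, W=-7, T=-16]  = 31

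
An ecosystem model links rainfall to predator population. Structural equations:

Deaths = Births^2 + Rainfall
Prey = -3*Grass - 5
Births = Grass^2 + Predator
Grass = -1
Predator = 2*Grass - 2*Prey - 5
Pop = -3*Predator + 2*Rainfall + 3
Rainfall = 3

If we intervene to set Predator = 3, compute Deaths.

19

Under do(Predator=3), the mechanism Predator = 2*Grass - 2*Prey - 5 is discarded; Predator is fixed at 3.
Births = Grass^2 + Predator  [with Grass=-1, Predator=3]  = 4
Deaths = Births^2 + Rainfall  [with Births=4, Rainfall=3]  = 19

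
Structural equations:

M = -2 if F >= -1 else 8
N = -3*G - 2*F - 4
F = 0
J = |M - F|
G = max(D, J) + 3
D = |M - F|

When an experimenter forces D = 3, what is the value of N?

-22

The intervention breaks the incoming arrows to D: D = |M - F| no longer applies, and D = 3.
M = -2 if F >= -1 else 8  [with F=0]  = -2
J = |M - F|  [with M=-2, F=0]  = 2
G = max(D, J) + 3  [with D=3, J=2]  = 6
N = -3*G - 2*F - 4  [with G=6, F=0]  = -22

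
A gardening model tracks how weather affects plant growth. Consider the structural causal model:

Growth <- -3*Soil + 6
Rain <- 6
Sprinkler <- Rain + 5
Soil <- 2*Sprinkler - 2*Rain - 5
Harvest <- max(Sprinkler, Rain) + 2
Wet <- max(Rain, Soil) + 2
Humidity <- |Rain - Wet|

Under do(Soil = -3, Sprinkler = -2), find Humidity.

2

Setting Soil = -3, Sprinkler = -2 by intervention discards those variables' equations.
Wet = max(Rain, Soil) + 2  [with Rain=6, Soil=-3]  = 8
Humidity = |Rain - Wet|  [with Rain=6, Wet=8]  = 2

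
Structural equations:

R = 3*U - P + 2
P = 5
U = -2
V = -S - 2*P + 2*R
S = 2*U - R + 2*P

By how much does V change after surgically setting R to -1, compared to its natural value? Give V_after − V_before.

do(R=-1) replaces the equation R = 3*U - P + 2 with the constant R = -1.
S = 2*U - R + 2*P  [with U=-2, R=-1, P=5]  = 7
V = -S - 2*P + 2*R  [with S=7, P=5, R=-1]  = -19
Without intervention: R = 3*U - P + 2  [with U=-2, P=5]  = -9; S = 2*U - R + 2*P  [with U=-2, R=-9, P=5]  = 15; V = -S - 2*P + 2*R  [with S=15, P=5, R=-9]  = -43.
Change = -19 − (-43) = 24.

24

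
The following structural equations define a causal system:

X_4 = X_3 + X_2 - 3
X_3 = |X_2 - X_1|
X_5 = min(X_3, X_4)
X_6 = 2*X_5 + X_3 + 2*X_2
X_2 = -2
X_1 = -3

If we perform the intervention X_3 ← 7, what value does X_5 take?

2

do(X_3=7) replaces the equation X_3 = |X_2 - X_1| with the constant X_3 = 7.
X_4 = X_3 + X_2 - 3  [with X_3=7, X_2=-2]  = 2
X_5 = min(X_3, X_4)  [with X_3=7, X_4=2]  = 2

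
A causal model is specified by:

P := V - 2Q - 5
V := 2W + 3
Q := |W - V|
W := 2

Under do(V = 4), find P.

Under do(V=4), the mechanism V := 2W + 3 is discarded; V is fixed at 4.
Q = |W - V|  [with W=2, V=4]  = 2
P = V - 2Q - 5  [with V=4, Q=2]  = -5

-5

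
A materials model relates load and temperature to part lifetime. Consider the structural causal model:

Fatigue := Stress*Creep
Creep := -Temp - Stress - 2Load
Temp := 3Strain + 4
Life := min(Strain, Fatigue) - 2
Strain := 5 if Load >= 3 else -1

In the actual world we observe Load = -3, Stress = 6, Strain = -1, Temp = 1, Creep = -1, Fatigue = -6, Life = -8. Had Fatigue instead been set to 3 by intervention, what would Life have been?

Intervening sets Fatigue = 3 and removes its equation (Fatigue := Stress*Creep).
Strain = 5 if Load >= 3 else -1  [with Load=-3]  = -1
Life = min(Strain, Fatigue) - 2  [with Strain=-1, Fatigue=3]  = -3

-3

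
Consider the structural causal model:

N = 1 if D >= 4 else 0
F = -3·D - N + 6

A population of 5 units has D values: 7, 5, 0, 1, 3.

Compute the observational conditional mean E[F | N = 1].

-13

Observing N=1 restricts to units where N's equation naturally yields 1: D ∈ {7, 5}. In that subpopulation F = -16, -10, mean -13.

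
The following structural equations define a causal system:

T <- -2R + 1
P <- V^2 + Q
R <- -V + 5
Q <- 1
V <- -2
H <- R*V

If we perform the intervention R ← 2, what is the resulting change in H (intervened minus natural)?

The intervention breaks the incoming arrows to R: R <- -V + 5 no longer applies, and R = 2.
H = R*V  [with R=2, V=-2]  = -4
Without intervention: R = -V + 5  [with V=-2]  = 7; H = R*V  [with R=7, V=-2]  = -14.
Change = -4 − (-14) = 10.

10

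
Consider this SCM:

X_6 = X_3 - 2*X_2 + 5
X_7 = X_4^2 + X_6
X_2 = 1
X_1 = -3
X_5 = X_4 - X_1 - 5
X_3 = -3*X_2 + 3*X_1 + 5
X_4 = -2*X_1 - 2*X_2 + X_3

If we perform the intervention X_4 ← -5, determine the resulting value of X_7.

The intervention breaks the incoming arrows to X_4: X_4 = -2*X_1 - 2*X_2 + X_3 no longer applies, and X_4 = -5.
X_3 = -3*X_2 + 3*X_1 + 5  [with X_2=1, X_1=-3]  = -7
X_6 = X_3 - 2*X_2 + 5  [with X_3=-7, X_2=1]  = -4
X_7 = X_4^2 + X_6  [with X_4=-5, X_6=-4]  = 21

21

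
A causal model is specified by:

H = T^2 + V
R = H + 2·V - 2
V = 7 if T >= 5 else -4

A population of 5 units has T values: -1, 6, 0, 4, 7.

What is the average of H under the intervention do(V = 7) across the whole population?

27.4

Every unit gets V=7 under the intervention. H values become 8, 43, 7, 23, 56; E[H|do(V=7)] = 27.4.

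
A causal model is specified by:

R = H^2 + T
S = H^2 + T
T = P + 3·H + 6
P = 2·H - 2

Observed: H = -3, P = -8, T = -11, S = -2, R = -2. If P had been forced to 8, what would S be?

14

Under do(P=8), the mechanism P = 2·H - 2 is discarded; P is fixed at 8.
T = P + 3·H + 6  [with P=8, H=-3]  = 5
S = H^2 + T  [with H=-3, T=5]  = 14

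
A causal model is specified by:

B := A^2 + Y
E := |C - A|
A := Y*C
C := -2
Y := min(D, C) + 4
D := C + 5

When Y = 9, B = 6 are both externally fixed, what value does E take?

16

The joint intervention fixes Y = 9, B = 6, removing each variable's own equation.
A = Y*C  [with Y=9, C=-2]  = -18
E = |C - A|  [with C=-2, A=-18]  = 16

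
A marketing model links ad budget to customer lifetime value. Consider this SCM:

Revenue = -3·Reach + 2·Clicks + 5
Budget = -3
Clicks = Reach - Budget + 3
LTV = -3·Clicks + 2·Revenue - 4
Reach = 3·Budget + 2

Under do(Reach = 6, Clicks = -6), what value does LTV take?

Under do(Reach = 6, Clicks = -6), each intervened variable's structural equation is replaced by its fixed value.
Revenue = -3·Reach + 2·Clicks + 5  [with Reach=6, Clicks=-6]  = -25
LTV = -3·Clicks + 2·Revenue - 4  [with Clicks=-6, Revenue=-25]  = -36

-36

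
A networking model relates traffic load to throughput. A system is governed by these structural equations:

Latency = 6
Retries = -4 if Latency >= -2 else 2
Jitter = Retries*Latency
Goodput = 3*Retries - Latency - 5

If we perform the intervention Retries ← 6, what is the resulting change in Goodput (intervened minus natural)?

30

Under do(Retries=6), the mechanism Retries = -4 if Latency >= -2 else 2 is discarded; Retries is fixed at 6.
Goodput = 3*Retries - Latency - 5  [with Retries=6, Latency=6]  = 7
Without intervention: Retries = -4 if Latency >= -2 else 2  [with Latency=6]  = -4; Goodput = 3*Retries - Latency - 5  [with Retries=-4, Latency=6]  = -23.
Change = 7 − (-23) = 30.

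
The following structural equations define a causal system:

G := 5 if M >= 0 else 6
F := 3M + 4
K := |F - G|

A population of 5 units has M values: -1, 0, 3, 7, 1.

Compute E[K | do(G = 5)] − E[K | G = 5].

Under do(G=5), G's equation is replaced by G=5 for every unit. Per-unit K: 4, 1, 8, 20, 2. Mean = 7.
Conditioning on G=5 selects the 4 unit(s) with M ∈ {0, 3, 7, 1}. Their K values: 1, 8, 20, 2. Mean = 7.75.
Difference = 7 − 7.75 = -0.75.

-0.75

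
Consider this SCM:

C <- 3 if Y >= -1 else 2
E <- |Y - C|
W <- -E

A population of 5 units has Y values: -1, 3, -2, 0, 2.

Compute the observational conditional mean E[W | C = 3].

Observing C=3 restricts to units where C's equation naturally yields 3: Y ∈ {-1, 3, 0, 2}. In that subpopulation W = -4, 0, -3, -1, mean -2.

-2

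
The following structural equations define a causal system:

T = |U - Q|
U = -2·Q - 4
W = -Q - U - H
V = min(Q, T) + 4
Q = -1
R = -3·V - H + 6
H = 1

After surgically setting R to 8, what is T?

do(R=8) replaces the equation R = -3·V - H + 6 with the constant R = 8.
No directed path runs from R to T, so T keeps its natural value.
U = -2·Q - 4  [with Q=-1]  = -2
T = |U - Q|  [with U=-2, Q=-1]  = 1

1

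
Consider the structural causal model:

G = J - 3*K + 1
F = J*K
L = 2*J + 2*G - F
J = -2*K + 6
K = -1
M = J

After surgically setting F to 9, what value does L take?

31

do(F=9) replaces the equation F = J*K with the constant F = 9.
J = -2*K + 6  [with K=-1]  = 8
G = J - 3*K + 1  [with J=8, K=-1]  = 12
L = 2*J + 2*G - F  [with J=8, G=12, F=9]  = 31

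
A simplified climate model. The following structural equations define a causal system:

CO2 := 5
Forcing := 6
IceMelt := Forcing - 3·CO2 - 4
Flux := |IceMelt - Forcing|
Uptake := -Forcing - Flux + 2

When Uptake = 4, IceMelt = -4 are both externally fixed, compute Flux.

10

Under do(Uptake = 4, IceMelt = -4), each intervened variable's structural equation is replaced by its fixed value.
Flux = |IceMelt - Forcing|  [with IceMelt=-4, Forcing=6]  = 10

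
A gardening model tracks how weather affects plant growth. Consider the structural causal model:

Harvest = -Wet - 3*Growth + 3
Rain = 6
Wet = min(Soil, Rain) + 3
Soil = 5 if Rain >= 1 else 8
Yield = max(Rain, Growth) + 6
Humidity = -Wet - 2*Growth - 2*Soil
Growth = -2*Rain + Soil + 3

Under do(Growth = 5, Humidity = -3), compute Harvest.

Under do(Growth = 5, Humidity = -3), each intervened variable's structural equation is replaced by its fixed value.
Soil = 5 if Rain >= 1 else 8  [with Rain=6]  = 5
Wet = min(Soil, Rain) + 3  [with Soil=5, Rain=6]  = 8
Harvest = -Wet - 3*Growth + 3  [with Wet=8, Growth=5]  = -20

-20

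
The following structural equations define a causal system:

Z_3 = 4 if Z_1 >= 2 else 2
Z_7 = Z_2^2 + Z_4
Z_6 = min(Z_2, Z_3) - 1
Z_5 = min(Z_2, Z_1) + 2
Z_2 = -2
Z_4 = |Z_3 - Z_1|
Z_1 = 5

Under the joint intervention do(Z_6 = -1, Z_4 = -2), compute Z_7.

Under do(Z_6 = -1, Z_4 = -2), each intervened variable's structural equation is replaced by its fixed value.
Z_7 = Z_2^2 + Z_4  [with Z_2=-2, Z_4=-2]  = 2

2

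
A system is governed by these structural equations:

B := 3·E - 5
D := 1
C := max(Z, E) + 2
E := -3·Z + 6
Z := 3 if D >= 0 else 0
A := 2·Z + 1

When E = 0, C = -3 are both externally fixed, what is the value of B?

Setting E = 0, C = -3 by intervention discards those variables' equations.
B = 3·E - 5  [with E=0]  = -5

-5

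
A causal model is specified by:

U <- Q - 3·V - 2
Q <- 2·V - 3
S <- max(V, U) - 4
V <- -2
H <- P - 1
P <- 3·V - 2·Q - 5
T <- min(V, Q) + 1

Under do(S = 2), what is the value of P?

3

do(S=2) replaces the equation S <- max(V, U) - 4 with the constant S = 2.
P is not downstream of the intervention, so its value is determined by the original equations.
Q = 2·V - 3  [with V=-2]  = -7
P = 3·V - 2·Q - 5  [with V=-2, Q=-7]  = 3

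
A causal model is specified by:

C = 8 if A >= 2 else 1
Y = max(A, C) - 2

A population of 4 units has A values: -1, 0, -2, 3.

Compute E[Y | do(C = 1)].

Under do(C=1), C's equation is replaced by C=1 for every unit. Per-unit Y: -1, -1, -1, 1. Mean = -0.5.

-0.5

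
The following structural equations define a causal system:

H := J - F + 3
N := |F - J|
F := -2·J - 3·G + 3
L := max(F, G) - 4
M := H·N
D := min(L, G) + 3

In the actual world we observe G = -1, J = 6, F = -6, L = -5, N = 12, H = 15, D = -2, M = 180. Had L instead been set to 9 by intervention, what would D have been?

The intervention breaks the incoming arrows to L: L := max(F, G) - 4 no longer applies, and L = 9.
D = min(L, G) + 3  [with L=9, G=-1]  = 2

2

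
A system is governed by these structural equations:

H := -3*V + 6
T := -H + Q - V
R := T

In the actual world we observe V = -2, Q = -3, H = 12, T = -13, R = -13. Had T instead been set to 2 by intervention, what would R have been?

2

Intervening sets T = 2 and removes its equation (T := -H + Q - V).
R = T  [with T=2]  = 2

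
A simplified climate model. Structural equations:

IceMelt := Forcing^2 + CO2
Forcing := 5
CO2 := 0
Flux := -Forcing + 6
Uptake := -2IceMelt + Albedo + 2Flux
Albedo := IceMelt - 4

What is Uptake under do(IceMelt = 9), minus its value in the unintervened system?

The intervention breaks the incoming arrows to IceMelt: IceMelt := Forcing^2 + CO2 no longer applies, and IceMelt = 9.
Albedo = IceMelt - 4  [with IceMelt=9]  = 5
Flux = -Forcing + 6  [with Forcing=5]  = 1
Uptake = -2IceMelt + Albedo + 2Flux  [with IceMelt=9, Albedo=5, Flux=1]  = -11
Without intervention: IceMelt = Forcing^2 + CO2  [with Forcing=5, CO2=0]  = 25; Albedo = IceMelt - 4  [with IceMelt=25]  = 21; Flux = -Forcing + 6  [with Forcing=5]  = 1; Uptake = -2IceMelt + Albedo + 2Flux  [with IceMelt=25, Albedo=21, Flux=1]  = -27.
Change = -11 − (-27) = 16.

16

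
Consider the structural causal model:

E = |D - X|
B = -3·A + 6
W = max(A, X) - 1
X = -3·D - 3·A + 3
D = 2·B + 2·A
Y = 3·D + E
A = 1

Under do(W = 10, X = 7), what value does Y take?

Setting W = 10, X = 7 by intervention discards those variables' equations.
B = -3·A + 6  [with A=1]  = 3
D = 2·B + 2·A  [with B=3, A=1]  = 8
E = |D - X|  [with D=8, X=7]  = 1
Y = 3·D + E  [with D=8, E=1]  = 25

25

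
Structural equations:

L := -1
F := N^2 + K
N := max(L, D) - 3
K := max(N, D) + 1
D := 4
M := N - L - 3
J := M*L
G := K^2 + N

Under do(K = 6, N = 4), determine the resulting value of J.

-2

The joint intervention fixes K = 6, N = 4, removing each variable's own equation.
M = N - L - 3  [with N=4, L=-1]  = 2
J = M*L  [with M=2, L=-1]  = -2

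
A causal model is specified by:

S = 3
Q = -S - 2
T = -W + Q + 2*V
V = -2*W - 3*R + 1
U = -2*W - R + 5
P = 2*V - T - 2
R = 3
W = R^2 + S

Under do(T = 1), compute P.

Intervening sets T = 1 and removes its equation (T = -W + Q + 2*V).
W = R^2 + S  [with R=3, S=3]  = 12
V = -2*W - 3*R + 1  [with W=12, R=3]  = -32
P = 2*V - T - 2  [with V=-32, T=1]  = -67

-67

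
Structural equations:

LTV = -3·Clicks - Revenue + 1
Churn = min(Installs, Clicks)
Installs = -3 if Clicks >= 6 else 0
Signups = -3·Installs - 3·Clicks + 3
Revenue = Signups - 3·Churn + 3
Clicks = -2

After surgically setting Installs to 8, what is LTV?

13

Under do(Installs=8), the mechanism Installs = -3 if Clicks >= 6 else 0 is discarded; Installs is fixed at 8.
Signups = -3·Installs - 3·Clicks + 3  [with Installs=8, Clicks=-2]  = -15
Churn = min(Installs, Clicks)  [with Installs=8, Clicks=-2]  = -2
Revenue = Signups - 3·Churn + 3  [with Signups=-15, Churn=-2]  = -6
LTV = -3·Clicks - Revenue + 1  [with Clicks=-2, Revenue=-6]  = 13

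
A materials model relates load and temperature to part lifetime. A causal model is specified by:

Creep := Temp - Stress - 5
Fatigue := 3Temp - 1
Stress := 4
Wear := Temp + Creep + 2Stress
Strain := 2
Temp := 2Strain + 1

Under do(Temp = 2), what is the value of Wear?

3

do(Temp=2) replaces the equation Temp := 2Strain + 1 with the constant Temp = 2.
Creep = Temp - Stress - 5  [with Temp=2, Stress=4]  = -7
Wear = Temp + Creep + 2Stress  [with Temp=2, Creep=-7, Stress=4]  = 3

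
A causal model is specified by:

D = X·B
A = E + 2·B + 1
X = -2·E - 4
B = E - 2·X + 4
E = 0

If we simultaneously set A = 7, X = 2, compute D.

The joint intervention fixes A = 7, X = 2, removing each variable's own equation.
B = E - 2·X + 4  [with E=0, X=2]  = 0
D = X·B  [with X=2, B=0]  = 0

0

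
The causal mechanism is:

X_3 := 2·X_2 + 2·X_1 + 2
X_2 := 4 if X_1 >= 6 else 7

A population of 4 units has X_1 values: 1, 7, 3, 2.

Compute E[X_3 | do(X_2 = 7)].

do(X_2=7) breaks X_2's dependence on X_1. With X_2=7 fixed, X_3 across the units is 18, 30, 22, 20, mean 22.5.

22.5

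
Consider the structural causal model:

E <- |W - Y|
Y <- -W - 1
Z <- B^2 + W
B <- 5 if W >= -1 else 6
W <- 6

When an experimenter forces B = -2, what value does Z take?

The intervention breaks the incoming arrows to B: B <- 5 if W >= -1 else 6 no longer applies, and B = -2.
Z = B^2 + W  [with B=-2, W=6]  = 10

10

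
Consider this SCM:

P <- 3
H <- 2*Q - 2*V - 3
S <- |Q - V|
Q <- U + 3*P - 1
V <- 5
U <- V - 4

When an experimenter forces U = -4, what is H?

do(U=-4) replaces the equation U <- V - 4 with the constant U = -4.
Q = U + 3*P - 1  [with U=-4, P=3]  = 4
H = 2*Q - 2*V - 3  [with Q=4, V=5]  = -5

-5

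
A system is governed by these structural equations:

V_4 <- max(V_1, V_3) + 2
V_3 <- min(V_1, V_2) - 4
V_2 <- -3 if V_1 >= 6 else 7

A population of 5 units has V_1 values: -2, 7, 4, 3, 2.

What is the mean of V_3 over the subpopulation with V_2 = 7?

Conditioning on V_2=7 selects the 4 unit(s) with V_1 ∈ {-2, 4, 3, 2}. Their V_3 values: -6, 0, -1, -2. Mean = -2.25.

-2.25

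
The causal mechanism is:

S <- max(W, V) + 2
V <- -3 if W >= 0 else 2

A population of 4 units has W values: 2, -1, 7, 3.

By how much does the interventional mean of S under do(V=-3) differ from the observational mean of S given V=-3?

-1.25

The intervention sets V=-3 in all 4 units regardless of W. Recomputing S per unit gives 4, 1, 9, 5; average 4.75.
Observing V=-3 restricts to units where V's equation naturally yields -3: W ∈ {2, 7, 3}. In that subpopulation S = 4, 9, 5, mean 6.
Difference = 4.75 − 6 = -1.25.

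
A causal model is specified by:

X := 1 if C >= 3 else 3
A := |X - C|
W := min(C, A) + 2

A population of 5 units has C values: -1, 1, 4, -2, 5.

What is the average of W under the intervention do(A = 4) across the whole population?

3.2

Under do(A=4), A's equation is replaced by A=4 for every unit. Per-unit W: 1, 3, 6, 0, 6. Mean = 3.2.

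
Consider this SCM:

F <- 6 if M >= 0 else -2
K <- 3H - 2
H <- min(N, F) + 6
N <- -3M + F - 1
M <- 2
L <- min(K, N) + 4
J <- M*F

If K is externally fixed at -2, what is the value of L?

2

Intervening sets K = -2 and removes its equation (K <- 3H - 2).
F = 6 if M >= 0 else -2  [with M=2]  = 6
N = -3M + F - 1  [with M=2, F=6]  = -1
L = min(K, N) + 4  [with K=-2, N=-1]  = 2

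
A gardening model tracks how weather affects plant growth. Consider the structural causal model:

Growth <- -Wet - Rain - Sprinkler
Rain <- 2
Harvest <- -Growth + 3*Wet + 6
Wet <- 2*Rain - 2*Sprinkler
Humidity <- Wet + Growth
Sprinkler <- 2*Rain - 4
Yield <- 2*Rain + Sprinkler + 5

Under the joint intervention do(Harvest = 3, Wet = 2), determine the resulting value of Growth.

The joint intervention fixes Harvest = 3, Wet = 2, removing each variable's own equation.
Sprinkler = 2*Rain - 4  [with Rain=2]  = 0
Growth = -Wet - Rain - Sprinkler  [with Wet=2, Rain=2, Sprinkler=0]  = -4

-4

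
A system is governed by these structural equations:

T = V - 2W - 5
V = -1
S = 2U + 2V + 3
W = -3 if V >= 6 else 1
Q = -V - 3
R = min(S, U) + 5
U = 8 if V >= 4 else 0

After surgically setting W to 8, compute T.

The intervention breaks the incoming arrows to W: W = -3 if V >= 6 else 1 no longer applies, and W = 8.
T = V - 2W - 5  [with V=-1, W=8]  = -22

-22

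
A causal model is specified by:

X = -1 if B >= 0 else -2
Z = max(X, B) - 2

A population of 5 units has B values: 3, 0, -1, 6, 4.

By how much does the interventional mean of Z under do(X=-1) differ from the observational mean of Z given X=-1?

-0.85

do(X=-1) breaks X's dependence on B. With X=-1 fixed, Z across the units is 1, -2, -3, 4, 2, mean 0.4.
Conditioning on X=-1 selects the 4 unit(s) with B ∈ {3, 0, 6, 4}. Their Z values: 1, -2, 4, 2. Mean = 1.25.
Difference = 0.4 − 1.25 = -0.85.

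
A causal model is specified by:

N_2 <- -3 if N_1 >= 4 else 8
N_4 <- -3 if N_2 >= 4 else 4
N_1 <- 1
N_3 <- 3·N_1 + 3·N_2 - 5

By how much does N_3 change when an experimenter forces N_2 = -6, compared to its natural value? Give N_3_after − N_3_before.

-42

The intervention breaks the incoming arrows to N_2: N_2 <- -3 if N_1 >= 4 else 8 no longer applies, and N_2 = -6.
N_3 = 3·N_1 + 3·N_2 - 5  [with N_1=1, N_2=-6]  = -20
Without intervention: N_2 = -3 if N_1 >= 4 else 8  [with N_1=1]  = 8; N_3 = 3·N_1 + 3·N_2 - 5  [with N_1=1, N_2=8]  = 22.
Change = -20 − 22 = -42.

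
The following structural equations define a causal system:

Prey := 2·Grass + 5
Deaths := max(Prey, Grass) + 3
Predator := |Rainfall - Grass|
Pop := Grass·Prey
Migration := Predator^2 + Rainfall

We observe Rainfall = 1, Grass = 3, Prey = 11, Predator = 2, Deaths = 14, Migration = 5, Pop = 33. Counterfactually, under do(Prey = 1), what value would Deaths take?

do(Prey=1) replaces the equation Prey := 2·Grass + 5 with the constant Prey = 1.
Deaths = max(Prey, Grass) + 3  [with Prey=1, Grass=3]  = 6

6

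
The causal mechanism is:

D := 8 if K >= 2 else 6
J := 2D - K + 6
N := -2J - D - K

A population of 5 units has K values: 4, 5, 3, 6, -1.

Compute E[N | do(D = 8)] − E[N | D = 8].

Under do(D=8), D's equation is replaced by D=8 for every unit. Per-unit N: -48, -47, -49, -46, -53. Mean = -48.6.
E[N|D=8] averages over only the 4 units with D=8 (K = 4, 5, 3, 6): N = -48, -47, -49, -46, mean -47.5.
Difference = -48.6 − (-47.5) = -1.1.

-1.1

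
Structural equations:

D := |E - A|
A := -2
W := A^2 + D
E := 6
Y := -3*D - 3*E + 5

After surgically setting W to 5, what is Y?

-37

Intervening sets W = 5 and removes its equation (W := A^2 + D).
No directed path runs from W to Y, so Y keeps its natural value.
D = |E - A|  [with E=6, A=-2]  = 8
Y = -3*D - 3*E + 5  [with D=8, E=6]  = -37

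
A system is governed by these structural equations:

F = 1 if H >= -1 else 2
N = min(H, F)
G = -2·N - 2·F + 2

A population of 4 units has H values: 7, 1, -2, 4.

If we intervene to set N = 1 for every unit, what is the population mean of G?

The intervention sets N=1 in all 4 units regardless of H. Recomputing G per unit gives -2, -2, -4, -2; average -2.5.

-2.5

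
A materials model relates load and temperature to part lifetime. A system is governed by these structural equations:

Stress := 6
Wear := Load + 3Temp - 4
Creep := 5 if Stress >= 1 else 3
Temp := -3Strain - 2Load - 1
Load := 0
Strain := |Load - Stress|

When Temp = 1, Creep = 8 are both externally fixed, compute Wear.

-1

The joint intervention fixes Temp = 1, Creep = 8, removing each variable's own equation.
Wear = Load + 3Temp - 4  [with Load=0, Temp=1]  = -1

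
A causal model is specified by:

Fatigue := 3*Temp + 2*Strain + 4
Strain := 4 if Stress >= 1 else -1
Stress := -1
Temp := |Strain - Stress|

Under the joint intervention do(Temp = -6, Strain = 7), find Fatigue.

The joint intervention fixes Temp = -6, Strain = 7, removing each variable's own equation.
Fatigue = 3*Temp + 2*Strain + 4  [with Temp=-6, Strain=7]  = 0

0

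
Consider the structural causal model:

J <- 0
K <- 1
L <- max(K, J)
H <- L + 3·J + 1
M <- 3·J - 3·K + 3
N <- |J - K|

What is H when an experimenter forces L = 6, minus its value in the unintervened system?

The intervention breaks the incoming arrows to L: L <- max(K, J) no longer applies, and L = 6.
H = L + 3·J + 1  [with L=6, J=0]  = 7
Without intervention: L = max(K, J)  [with K=1, J=0]  = 1; H = L + 3·J + 1  [with L=1, J=0]  = 2.
Change = 7 − 2 = 5.

5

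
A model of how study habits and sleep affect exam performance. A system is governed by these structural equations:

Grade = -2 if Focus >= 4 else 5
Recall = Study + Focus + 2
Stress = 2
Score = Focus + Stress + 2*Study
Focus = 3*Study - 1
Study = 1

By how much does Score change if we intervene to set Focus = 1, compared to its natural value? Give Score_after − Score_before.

The intervention breaks the incoming arrows to Focus: Focus = 3*Study - 1 no longer applies, and Focus = 1.
Score = Focus + Stress + 2*Study  [with Focus=1, Stress=2, Study=1]  = 5
Without intervention: Focus = 3*Study - 1  [with Study=1]  = 2; Score = Focus + Stress + 2*Study  [with Focus=2, Stress=2, Study=1]  = 6.
Change = 5 − 6 = -1.

-1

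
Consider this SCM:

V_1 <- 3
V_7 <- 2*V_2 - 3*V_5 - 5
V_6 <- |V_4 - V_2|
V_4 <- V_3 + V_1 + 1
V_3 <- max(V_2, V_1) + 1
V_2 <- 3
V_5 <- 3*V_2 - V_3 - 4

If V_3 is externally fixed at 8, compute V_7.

The intervention breaks the incoming arrows to V_3: V_3 <- max(V_2, V_1) + 1 no longer applies, and V_3 = 8.
V_5 = 3*V_2 - V_3 - 4  [with V_2=3, V_3=8]  = -3
V_7 = 2*V_2 - 3*V_5 - 5  [with V_2=3, V_5=-3]  = 10

10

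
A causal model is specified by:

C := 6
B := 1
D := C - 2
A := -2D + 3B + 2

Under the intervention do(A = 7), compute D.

Under do(A=7), the mechanism A := -2D + 3B + 2 is discarded; A is fixed at 7.
Since D is not a descendant of the intervened variable, it is unaffected.
D = C - 2  [with C=6]  = 4

4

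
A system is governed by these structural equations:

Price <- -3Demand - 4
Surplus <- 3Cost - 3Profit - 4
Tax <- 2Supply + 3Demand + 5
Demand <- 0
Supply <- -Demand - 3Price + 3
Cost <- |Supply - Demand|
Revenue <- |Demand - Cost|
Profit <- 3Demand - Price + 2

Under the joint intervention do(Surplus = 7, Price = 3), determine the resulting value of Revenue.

6

Under do(Surplus = 7, Price = 3), each intervened variable's structural equation is replaced by its fixed value.
Supply = -Demand - 3Price + 3  [with Demand=0, Price=3]  = -6
Cost = |Supply - Demand|  [with Supply=-6, Demand=0]  = 6
Revenue = |Demand - Cost|  [with Demand=0, Cost=6]  = 6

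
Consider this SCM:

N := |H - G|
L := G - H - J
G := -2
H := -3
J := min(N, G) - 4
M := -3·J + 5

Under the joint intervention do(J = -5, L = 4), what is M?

20

The joint intervention fixes J = -5, L = 4, removing each variable's own equation.
M = -3·J + 5  [with J=-5]  = 20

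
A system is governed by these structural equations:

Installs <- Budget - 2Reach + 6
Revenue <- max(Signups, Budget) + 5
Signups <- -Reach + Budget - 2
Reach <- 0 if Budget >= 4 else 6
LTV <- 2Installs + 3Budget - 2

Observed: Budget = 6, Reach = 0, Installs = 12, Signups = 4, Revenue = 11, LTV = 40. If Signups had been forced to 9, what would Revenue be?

Intervening sets Signups = 9 and removes its equation (Signups <- -Reach + Budget - 2).
Revenue = max(Signups, Budget) + 5  [with Signups=9, Budget=6]  = 14

14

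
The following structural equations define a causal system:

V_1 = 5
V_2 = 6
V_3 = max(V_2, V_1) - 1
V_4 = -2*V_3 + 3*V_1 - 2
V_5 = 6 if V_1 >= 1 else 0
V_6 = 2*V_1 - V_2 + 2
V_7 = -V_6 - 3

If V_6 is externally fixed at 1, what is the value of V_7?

-4

Intervening sets V_6 = 1 and removes its equation (V_6 = 2*V_1 - V_2 + 2).
V_7 = -V_6 - 3  [with V_6=1]  = -4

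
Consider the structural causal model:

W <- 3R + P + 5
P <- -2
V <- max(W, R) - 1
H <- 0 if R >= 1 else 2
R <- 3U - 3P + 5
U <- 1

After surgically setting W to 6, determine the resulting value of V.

13

Intervening sets W = 6 and removes its equation (W <- 3R + P + 5).
R = 3U - 3P + 5  [with U=1, P=-2]  = 14
V = max(W, R) - 1  [with W=6, R=14]  = 13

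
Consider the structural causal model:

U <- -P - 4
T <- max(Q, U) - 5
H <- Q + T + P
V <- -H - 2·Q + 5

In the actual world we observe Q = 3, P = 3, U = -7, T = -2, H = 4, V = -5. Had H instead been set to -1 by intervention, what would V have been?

0

The intervention breaks the incoming arrows to H: H <- Q + T + P no longer applies, and H = -1.
V = -H - 2·Q + 5  [with H=-1, Q=3]  = 0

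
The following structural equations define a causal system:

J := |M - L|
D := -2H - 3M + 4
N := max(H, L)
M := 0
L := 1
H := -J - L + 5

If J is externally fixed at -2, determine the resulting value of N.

6

The intervention breaks the incoming arrows to J: J := |M - L| no longer applies, and J = -2.
H = -J - L + 5  [with J=-2, L=1]  = 6
N = max(H, L)  [with H=6, L=1]  = 6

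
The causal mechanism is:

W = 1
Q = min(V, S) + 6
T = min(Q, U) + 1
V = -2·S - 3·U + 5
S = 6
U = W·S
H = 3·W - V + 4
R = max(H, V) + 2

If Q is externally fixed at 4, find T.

5

do(Q=4) replaces the equation Q = min(V, S) + 6 with the constant Q = 4.
U = W·S  [with W=1, S=6]  = 6
T = min(Q, U) + 1  [with Q=4, U=6]  = 5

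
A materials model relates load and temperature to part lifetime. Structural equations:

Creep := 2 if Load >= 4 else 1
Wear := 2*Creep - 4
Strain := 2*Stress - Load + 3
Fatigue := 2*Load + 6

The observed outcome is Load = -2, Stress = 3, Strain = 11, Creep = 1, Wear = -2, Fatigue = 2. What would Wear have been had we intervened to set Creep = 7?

Intervening sets Creep = 7 and removes its equation (Creep := 2 if Load >= 4 else 1).
Wear = 2*Creep - 4  [with Creep=7]  = 10

10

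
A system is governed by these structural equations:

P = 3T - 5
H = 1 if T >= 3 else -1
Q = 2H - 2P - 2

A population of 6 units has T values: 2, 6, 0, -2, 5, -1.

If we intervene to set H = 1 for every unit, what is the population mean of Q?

0

Every unit gets H=1 under the intervention. Q values become -2, -26, 10, 22, -20, 16; E[Q|do(H=1)] = 0.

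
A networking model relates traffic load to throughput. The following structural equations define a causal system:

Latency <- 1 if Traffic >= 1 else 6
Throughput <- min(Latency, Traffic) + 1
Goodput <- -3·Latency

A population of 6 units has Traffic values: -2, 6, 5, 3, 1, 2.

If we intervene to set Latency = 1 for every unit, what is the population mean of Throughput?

Every unit gets Latency=1 under the intervention. Throughput values become -1, 2, 2, 2, 2, 2; E[Throughput|do(Latency=1)] = 1.5.

1.5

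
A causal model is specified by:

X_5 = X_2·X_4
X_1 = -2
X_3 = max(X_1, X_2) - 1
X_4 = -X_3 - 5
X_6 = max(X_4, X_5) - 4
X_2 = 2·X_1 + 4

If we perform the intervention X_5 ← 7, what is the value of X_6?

3

The intervention breaks the incoming arrows to X_5: X_5 = X_2·X_4 no longer applies, and X_5 = 7.
X_2 = 2·X_1 + 4  [with X_1=-2]  = 0
X_3 = max(X_1, X_2) - 1  [with X_1=-2, X_2=0]  = -1
X_4 = -X_3 - 5  [with X_3=-1]  = -4
X_6 = max(X_4, X_5) - 4  [with X_4=-4, X_5=7]  = 3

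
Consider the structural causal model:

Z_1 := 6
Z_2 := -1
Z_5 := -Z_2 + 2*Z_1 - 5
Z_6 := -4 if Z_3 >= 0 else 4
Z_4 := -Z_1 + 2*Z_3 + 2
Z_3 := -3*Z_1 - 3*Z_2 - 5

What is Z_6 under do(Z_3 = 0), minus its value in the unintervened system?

-8

The intervention breaks the incoming arrows to Z_3: Z_3 := -3*Z_1 - 3*Z_2 - 5 no longer applies, and Z_3 = 0.
Z_6 = -4 if Z_3 >= 0 else 4  [with Z_3=0]  = -4
Without intervention: Z_3 = -3*Z_1 - 3*Z_2 - 5  [with Z_1=6, Z_2=-1]  = -20; Z_6 = -4 if Z_3 >= 0 else 4  [with Z_3=-20]  = 4.
Change = -4 − 4 = -8.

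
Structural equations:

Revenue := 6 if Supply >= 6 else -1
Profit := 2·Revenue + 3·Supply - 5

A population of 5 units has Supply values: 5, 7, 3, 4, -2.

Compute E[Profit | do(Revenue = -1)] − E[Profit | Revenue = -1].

Under do(Revenue=-1), Revenue's equation is replaced by Revenue=-1 for every unit. Per-unit Profit: 8, 14, 2, 5, -13. Mean = 3.2.
Conditioning on Revenue=-1 selects the 4 unit(s) with Supply ∈ {5, 3, 4, -2}. Their Profit values: 8, 2, 5, -13. Mean = 0.5.
Difference = 3.2 − 0.5 = 2.7.

2.7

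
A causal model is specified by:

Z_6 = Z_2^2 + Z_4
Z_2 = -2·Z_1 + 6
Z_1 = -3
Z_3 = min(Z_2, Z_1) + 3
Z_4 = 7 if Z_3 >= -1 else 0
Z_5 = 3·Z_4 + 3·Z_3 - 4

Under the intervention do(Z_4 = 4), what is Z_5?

8

Intervening sets Z_4 = 4 and removes its equation (Z_4 = 7 if Z_3 >= -1 else 0).
Z_2 = -2·Z_1 + 6  [with Z_1=-3]  = 12
Z_3 = min(Z_2, Z_1) + 3  [with Z_2=12, Z_1=-3]  = 0
Z_5 = 3·Z_4 + 3·Z_3 - 4  [with Z_4=4, Z_3=0]  = 8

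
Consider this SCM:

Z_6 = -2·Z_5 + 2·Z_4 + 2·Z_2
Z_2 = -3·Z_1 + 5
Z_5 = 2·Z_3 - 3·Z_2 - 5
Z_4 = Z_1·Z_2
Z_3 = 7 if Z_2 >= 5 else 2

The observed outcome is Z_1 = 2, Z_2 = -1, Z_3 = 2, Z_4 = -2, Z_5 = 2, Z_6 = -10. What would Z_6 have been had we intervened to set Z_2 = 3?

Under do(Z_2=3), the mechanism Z_2 = -3·Z_1 + 5 is discarded; Z_2 is fixed at 3.
Z_3 = 7 if Z_2 >= 5 else 2  [with Z_2=3]  = 2
Z_4 = Z_1·Z_2  [with Z_1=2, Z_2=3]  = 6
Z_5 = 2·Z_3 - 3·Z_2 - 5  [with Z_3=2, Z_2=3]  = -10
Z_6 = -2·Z_5 + 2·Z_4 + 2·Z_2  [with Z_5=-10, Z_4=6, Z_2=3]  = 38

38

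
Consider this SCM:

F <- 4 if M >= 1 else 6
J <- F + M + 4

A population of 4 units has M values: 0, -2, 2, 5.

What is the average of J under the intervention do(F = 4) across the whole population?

Every unit gets F=4 under the intervention. J values become 8, 6, 10, 13; E[J|do(F=4)] = 9.25.

9.25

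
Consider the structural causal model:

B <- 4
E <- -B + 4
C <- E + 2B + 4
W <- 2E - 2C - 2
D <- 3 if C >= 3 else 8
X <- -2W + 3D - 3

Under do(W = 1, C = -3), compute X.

19

The joint intervention fixes W = 1, C = -3, removing each variable's own equation.
D = 3 if C >= 3 else 8  [with C=-3]  = 8
X = -2W + 3D - 3  [with W=1, D=8]  = 19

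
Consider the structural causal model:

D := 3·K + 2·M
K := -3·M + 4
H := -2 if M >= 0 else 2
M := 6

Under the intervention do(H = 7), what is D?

Under do(H=7), the mechanism H := -2 if M >= 0 else 2 is discarded; H is fixed at 7.
Since D is not a descendant of the intervened variable, it is unaffected.
K = -3·M + 4  [with M=6]  = -14
D = 3·K + 2·M  [with K=-14, M=6]  = -30

-30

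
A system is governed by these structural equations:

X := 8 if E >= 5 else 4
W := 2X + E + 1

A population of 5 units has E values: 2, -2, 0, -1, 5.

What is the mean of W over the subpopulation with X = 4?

8.75

Observing X=4 restricts to units where X's equation naturally yields 4: E ∈ {2, -2, 0, -1}. In that subpopulation W = 11, 7, 9, 8, mean 8.75.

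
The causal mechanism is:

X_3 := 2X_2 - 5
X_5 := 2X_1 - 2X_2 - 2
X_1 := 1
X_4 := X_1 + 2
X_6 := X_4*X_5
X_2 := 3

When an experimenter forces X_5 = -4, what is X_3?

1

do(X_5=-4) replaces the equation X_5 := 2X_1 - 2X_2 - 2 with the constant X_5 = -4.
X_3 is not downstream of the intervention, so its value is determined by the original equations.
X_3 = 2X_2 - 5  [with X_2=3]  = 1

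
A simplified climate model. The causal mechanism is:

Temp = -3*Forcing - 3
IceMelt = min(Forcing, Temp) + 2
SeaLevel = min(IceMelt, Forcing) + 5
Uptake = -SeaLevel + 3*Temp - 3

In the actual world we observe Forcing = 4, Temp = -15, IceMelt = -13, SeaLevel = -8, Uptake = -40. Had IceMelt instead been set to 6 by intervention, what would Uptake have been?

do(IceMelt=6) replaces the equation IceMelt = min(Forcing, Temp) + 2 with the constant IceMelt = 6.
Temp = -3*Forcing - 3  [with Forcing=4]  = -15
SeaLevel = min(IceMelt, Forcing) + 5  [with IceMelt=6, Forcing=4]  = 9
Uptake = -SeaLevel + 3*Temp - 3  [with SeaLevel=9, Temp=-15]  = -57

-57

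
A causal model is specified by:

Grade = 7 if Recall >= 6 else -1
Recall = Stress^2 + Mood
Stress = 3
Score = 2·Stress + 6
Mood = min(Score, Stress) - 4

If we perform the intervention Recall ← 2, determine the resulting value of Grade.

Intervening sets Recall = 2 and removes its equation (Recall = Stress^2 + Mood).
Grade = 7 if Recall >= 6 else -1  [with Recall=2]  = -1

-1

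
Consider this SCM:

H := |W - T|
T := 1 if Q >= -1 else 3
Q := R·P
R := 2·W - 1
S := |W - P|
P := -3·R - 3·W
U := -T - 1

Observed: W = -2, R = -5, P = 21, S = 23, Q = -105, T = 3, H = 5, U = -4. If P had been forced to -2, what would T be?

The intervention breaks the incoming arrows to P: P := -3·R - 3·W no longer applies, and P = -2.
R = 2·W - 1  [with W=-2]  = -5
Q = R·P  [with R=-5, P=-2]  = 10
T = 1 if Q >= -1 else 3  [with Q=10]  = 1

1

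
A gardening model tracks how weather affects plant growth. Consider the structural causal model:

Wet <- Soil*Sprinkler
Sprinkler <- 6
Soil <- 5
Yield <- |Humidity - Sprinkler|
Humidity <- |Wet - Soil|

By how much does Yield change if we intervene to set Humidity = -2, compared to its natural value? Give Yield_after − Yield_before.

Intervening sets Humidity = -2 and removes its equation (Humidity <- |Wet - Soil|).
Yield = |Humidity - Sprinkler|  [with Humidity=-2, Sprinkler=6]  = 8
Without intervention: Wet = Soil*Sprinkler  [with Soil=5, Sprinkler=6]  = 30; Humidity = |Wet - Soil|  [with Wet=30, Soil=5]  = 25; Yield = |Humidity - Sprinkler|  [with Humidity=25, Sprinkler=6]  = 19.
Change = 8 − 19 = -11.

-11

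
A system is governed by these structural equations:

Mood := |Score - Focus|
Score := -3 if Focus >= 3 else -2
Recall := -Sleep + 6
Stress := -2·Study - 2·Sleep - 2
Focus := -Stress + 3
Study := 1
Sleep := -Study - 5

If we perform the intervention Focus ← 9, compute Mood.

12

Under do(Focus=9), the mechanism Focus := -Stress + 3 is discarded; Focus is fixed at 9.
Score = -3 if Focus >= 3 else -2  [with Focus=9]  = -3
Mood = |Score - Focus|  [with Score=-3, Focus=9]  = 12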